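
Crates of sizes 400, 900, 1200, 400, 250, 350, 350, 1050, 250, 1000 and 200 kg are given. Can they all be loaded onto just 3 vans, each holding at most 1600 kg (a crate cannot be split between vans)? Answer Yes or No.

Total = 6350 kg; ⌈6350/1600⌉ = 4.
At least 4 vans are required, but only 3 are allowed.

No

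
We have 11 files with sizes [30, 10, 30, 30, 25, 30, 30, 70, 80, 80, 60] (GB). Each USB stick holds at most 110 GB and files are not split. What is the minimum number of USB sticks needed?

Total = 80 + 80 + 70 + 60 + 30 + 30 + 30 + 30 + 30 + 25 + 10 = 475 GB.
Lower bound: ⌈475/110⌉ = 5 USB sticks.
A packing using 5 USB sticks:
  USB stick 1: 80 + 30 = 110
  USB stick 2: 80 + 30 = 110
  USB stick 3: 70 + 30 + 10 = 110
  USB stick 4: 60 + 30 = 90
  USB stick 5: 30 + 25 = 55
This matches the lower bound, so 5 is optimal.

5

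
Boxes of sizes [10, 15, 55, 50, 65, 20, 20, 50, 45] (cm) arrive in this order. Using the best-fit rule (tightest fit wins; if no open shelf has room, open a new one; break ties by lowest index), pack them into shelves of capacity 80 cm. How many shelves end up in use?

  10 → shelf 1 (new)  [load 10/80]
  15 → shelf 1  [load 25/80]
  55 → shelf 1  [load 80/80]
  50 → shelf 2 (new)  [load 50/80]
  65 → shelf 3 (new)  [load 65/80]
  20 → shelf 2  [load 70/80]
  20 → shelf 4 (new)  [load 20/80]
  50 → shelf 4  [load 70/80]
  45 → shelf 5 (new)  [load 45/80]
5 shelves opened.

5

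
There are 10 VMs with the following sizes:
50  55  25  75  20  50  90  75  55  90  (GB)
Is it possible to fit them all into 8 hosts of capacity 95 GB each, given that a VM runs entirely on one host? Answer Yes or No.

Yes

A valid assignment using 8 hosts:
  host 1: 90 = 90
  host 2: 90 = 90
  host 3: 75 + 20 = 95
  host 4: 75 = 75
  host 5: 55 + 25 = 80
  host 6: 55 = 55
  host 7: 50 = 50
  host 8: 50 = 50
Every load is within 95 GB, so 8 hosts suffice.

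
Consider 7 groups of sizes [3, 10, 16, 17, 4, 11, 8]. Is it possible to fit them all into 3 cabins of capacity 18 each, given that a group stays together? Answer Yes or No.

No

Total = 69; ⌈69/18⌉ = 4.
At least 4 cabins are required, but only 3 are allowed.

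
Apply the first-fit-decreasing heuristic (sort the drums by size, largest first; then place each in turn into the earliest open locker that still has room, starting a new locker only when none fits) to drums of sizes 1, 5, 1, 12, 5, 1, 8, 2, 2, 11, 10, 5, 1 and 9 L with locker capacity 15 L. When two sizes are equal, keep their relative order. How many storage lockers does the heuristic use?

5

Sorted descending: 12, 11, 10, 9, 8, 5, 5, 5, 2, 2, 1, 1, 1, 1.
  12 → locker 1 (new)  [load 12/15]
  11 → locker 2 (new)  [load 11/15]
  10 → locker 3 (new)  [load 10/15]
  9 → locker 4 (new)  [load 9/15]
  8 → locker 5 (new)  [load 8/15]
  5 → locker 3  [load 15/15]
  5 → locker 4  [load 14/15]
  5 → locker 5  [load 13/15]
  2 → locker 1  [load 14/15]
  2 → locker 2  [load 13/15]
  1 → locker 1  [load 15/15]
  1 → locker 2  [load 14/15]
  1 → locker 2  [load 15/15]
  1 → locker 4  [load 15/15]
5 storage lockers opened.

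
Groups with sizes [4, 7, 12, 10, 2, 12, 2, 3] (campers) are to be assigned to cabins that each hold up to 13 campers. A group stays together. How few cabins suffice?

Total = 12 + 12 + 10 + 7 + 4 + 3 + 2 + 2 = 52 campers.
Lower bound: ⌈52/13⌉ = 4 cabins.
A packing using 5 cabins:
  cabin 1: 12 = 12
  cabin 2: 12 = 12
  cabin 3: 10 + 3 = 13
  cabin 4: 7 + 4 + 2 = 13
  cabin 5: 2 = 2
No arrangement into 4 cabins stays within capacity, so 5 is optimal.

5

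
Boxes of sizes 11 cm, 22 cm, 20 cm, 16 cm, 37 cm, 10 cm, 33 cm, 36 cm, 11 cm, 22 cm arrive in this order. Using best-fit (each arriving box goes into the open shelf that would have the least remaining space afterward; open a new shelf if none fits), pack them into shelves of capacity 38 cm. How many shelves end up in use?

7

  11 → shelf 1 (new)  [load 11/38]
  22 → shelf 1  [load 33/38]
  20 → shelf 2 (new)  [load 20/38]
  16 → shelf 2  [load 36/38]
  37 → shelf 3 (new)  [load 37/38]
  10 → shelf 4 (new)  [load 10/38]
  33 → shelf 5 (new)  [load 33/38]
  36 → shelf 6 (new)  [load 36/38]
  11 → shelf 4  [load 21/38]
  22 → shelf 7 (new)  [load 22/38]
7 shelves opened.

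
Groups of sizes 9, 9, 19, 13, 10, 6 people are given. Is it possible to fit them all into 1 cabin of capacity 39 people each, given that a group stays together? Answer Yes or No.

Total = 66 people; ⌈66/39⌉ = 2.
At least 2 cabins are required, but only 1 is allowed.

No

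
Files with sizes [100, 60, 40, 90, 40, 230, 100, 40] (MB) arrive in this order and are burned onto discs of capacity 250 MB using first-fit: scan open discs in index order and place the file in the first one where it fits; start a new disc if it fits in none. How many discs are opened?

  100 → disc 1 (new)  [load 100/250]
  60 → disc 1  [load 160/250]
  40 → disc 1  [load 200/250]
  90 → disc 2 (new)  [load 90/250]
  40 → disc 1  [load 240/250]
  230 → disc 3 (new)  [load 230/250]
  100 → disc 2  [load 190/250]
  40 → disc 2  [load 230/250]
3 discs opened.

3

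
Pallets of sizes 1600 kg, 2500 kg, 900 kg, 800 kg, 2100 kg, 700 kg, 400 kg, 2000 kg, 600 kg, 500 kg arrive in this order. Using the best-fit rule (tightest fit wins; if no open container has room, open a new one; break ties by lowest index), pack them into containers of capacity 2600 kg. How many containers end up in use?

  1600 → container 1 (new)  [load 1600/2600]
  2500 → container 2 (new)  [load 2500/2600]
  900 → container 1  [load 2500/2600]
  800 → container 3 (new)  [load 800/2600]
  2100 → container 4 (new)  [load 2100/2600]
  700 → container 3  [load 1500/2600]
  400 → container 4  [load 2500/2600]
  2000 → container 5 (new)  [load 2000/2600]
  600 → container 5  [load 2600/2600]
  500 → container 3  [load 2000/2600]
5 containers opened.

5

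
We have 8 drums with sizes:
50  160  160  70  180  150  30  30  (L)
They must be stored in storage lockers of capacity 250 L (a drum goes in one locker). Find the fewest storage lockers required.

Total = 180 + 160 + 160 + 150 + 70 + 50 + 30 + 30 = 830 L.
Lower bound: ⌈830/250⌉ = 4 storage lockers.
A packing using 4 storage lockers:
  locker 1: 180 + 70 = 250
  locker 2: 160 + 50 + 30 = 240
  locker 3: 160 + 30 = 190
  locker 4: 150 = 150
This matches the lower bound, so 4 is optimal.

4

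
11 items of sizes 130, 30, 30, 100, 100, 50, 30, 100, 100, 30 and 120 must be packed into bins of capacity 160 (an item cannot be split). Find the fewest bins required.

6

Total = 130 + 120 + 100 + 100 + 100 + 100 + 50 + 30 + 30 + 30 + 30 = 820.
Lower bound: ⌈820/160⌉ = 6 bins.
A packing using 6 bins:
  bin 1: 130 + 30 = 160
  bin 2: 120 + 30 = 150
  bin 3: 100 + 50 = 150
  bin 4: 100 + 30 + 30 = 160
  bin 5: 100 = 100
  bin 6: 100 = 100
This matches the lower bound, so 6 is optimal.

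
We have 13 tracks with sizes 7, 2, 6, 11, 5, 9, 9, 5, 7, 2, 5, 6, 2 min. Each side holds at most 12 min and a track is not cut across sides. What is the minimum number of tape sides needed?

7

Total = 11 + 9 + 9 + 7 + 7 + 6 + 6 + 5 + 5 + 5 + 2 + 2 + 2 = 76 min.
Lower bound: ⌈76/12⌉ = 7 tape sides.
A packing using 7 tape sides:
  side 1: 11 = 11
  side 2: 9 + 2 = 11
  side 3: 9 + 2 = 11
  side 4: 7 + 5 = 12
  side 5: 7 + 5 = 12
  side 6: 6 + 6 = 12
  side 7: 5 + 2 = 7
This matches the lower bound, so 7 is optimal.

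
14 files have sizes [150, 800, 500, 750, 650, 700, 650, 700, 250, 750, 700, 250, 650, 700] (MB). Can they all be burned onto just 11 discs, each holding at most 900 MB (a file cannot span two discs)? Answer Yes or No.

Yes

A valid assignment using 11 discs:
  disc 1: 800 = 800
  disc 2: 750 + 150 = 900
  disc 3: 750 = 750
  disc 4: 700 = 700
  disc 5: 700 = 700
  disc 6: 700 = 700
  disc 7: 700 = 700
  disc 8: 650 + 250 = 900
  disc 9: 650 + 250 = 900
  disc 10: 650 = 650
  disc 11: 500 = 500
Every load is within 900 MB, so 11 discs suffice.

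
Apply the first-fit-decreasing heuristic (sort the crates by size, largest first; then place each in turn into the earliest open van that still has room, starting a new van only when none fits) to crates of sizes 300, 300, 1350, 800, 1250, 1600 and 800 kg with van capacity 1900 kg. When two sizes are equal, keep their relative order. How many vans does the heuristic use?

Sorted descending: 1600, 1350, 1250, 800, 800, 300, 300.
  1600 → van 1 (new)  [load 1600/1900]
  1350 → van 2 (new)  [load 1350/1900]
  1250 → van 3 (new)  [load 1250/1900]
  800 → van 4 (new)  [load 800/1900]
  800 → van 4  [load 1600/1900]
  300 → van 1  [load 1900/1900]
  300 → van 2  [load 1650/1900]
4 vans opened.

4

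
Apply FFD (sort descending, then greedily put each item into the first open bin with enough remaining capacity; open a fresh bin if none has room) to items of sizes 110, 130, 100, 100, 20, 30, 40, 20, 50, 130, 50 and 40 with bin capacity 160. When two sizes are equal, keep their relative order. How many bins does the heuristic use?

Sorted descending: 130, 130, 110, 100, 100, 50, 50, 40, 40, 30, 20, 20.
  130 → bin 1 (new)  [load 130/160]
  130 → bin 2 (new)  [load 130/160]
  110 → bin 3 (new)  [load 110/160]
  100 → bin 4 (new)  [load 100/160]
  100 → bin 5 (new)  [load 100/160]
  50 → bin 3  [load 160/160]
  50 → bin 4  [load 150/160]
  40 → bin 5  [load 140/160]
  40 → bin 6 (new)  [load 40/160]
  30 → bin 1  [load 160/160]
  20 → bin 2  [load 150/160]
  20 → bin 5  [load 160/160]
6 bins opened.

6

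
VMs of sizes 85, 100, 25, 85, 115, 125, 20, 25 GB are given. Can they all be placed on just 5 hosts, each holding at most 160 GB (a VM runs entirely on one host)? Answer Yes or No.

Yes

A valid assignment using 5 hosts:
  host 1: 125 + 25 = 150
  host 2: 115 + 25 + 20 = 160
  host 3: 100 = 100
  host 4: 85 = 85
  host 5: 85 = 85
Every load is within 160 GB, so 5 hosts suffice.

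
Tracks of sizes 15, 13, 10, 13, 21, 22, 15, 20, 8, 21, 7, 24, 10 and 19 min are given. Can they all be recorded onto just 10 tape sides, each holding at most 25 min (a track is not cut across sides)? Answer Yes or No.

Yes

A valid assignment using 10 tape sides:
  side 1: 24 = 24
  side 2: 22 = 22
  side 3: 21 = 21
  side 4: 21 = 21
  side 5: 20 = 20
  side 6: 19 = 19
  side 7: 15 + 10 = 25
  side 8: 15 + 10 = 25
  side 9: 13 + 8 = 21
  side 10: 13 + 7 = 20
Every load is within 25 min, so 10 tape sides suffice.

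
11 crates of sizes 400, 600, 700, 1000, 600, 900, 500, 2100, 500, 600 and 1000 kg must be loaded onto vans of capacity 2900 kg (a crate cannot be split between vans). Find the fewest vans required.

4

Total = 2100 + 1000 + 1000 + 900 + 700 + 600 + 600 + 600 + 500 + 500 + 400 = 8900 kg.
Lower bound: ⌈8900/2900⌉ = 4 vans.
A packing using 4 vans:
  van 1: 2100 + 700 = 2800
  van 2: 1000 + 1000 + 900 = 2900
  van 3: 600 + 600 + 600 + 500 + 500 = 2800
  van 4: 400 = 400
This matches the lower bound, so 4 is optimal.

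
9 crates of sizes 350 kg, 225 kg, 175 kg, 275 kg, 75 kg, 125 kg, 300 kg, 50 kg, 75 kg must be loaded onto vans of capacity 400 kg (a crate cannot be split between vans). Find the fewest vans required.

5

Total = 350 + 300 + 275 + 225 + 175 + 125 + 75 + 75 + 50 = 1650 kg.
Lower bound: ⌈1650/400⌉ = 5 vans.
A packing using 5 vans:
  van 1: 350 + 50 = 400
  van 2: 300 + 75 = 375
  van 3: 275 + 125 = 400
  van 4: 225 + 175 = 400
  van 5: 75 = 75
This matches the lower bound, so 5 is optimal.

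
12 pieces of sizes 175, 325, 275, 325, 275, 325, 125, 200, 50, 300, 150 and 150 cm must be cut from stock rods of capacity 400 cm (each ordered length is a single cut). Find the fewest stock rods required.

8

Total = 325 + 325 + 325 + 300 + 275 + 275 + 200 + 175 + 150 + 150 + 125 + 50 = 2675 cm.
Lower bound: ⌈2675/400⌉ = 7 stock rods.
A packing using 8 stock rods:
  stock rod 1: 325 + 50 = 375
  stock rod 2: 325 = 325
  stock rod 3: 325 = 325
  stock rod 4: 300 = 300
  stock rod 5: 275 + 125 = 400
  stock rod 6: 275 = 275
  stock rod 7: 200 + 175 = 375
  stock rod 8: 150 + 150 = 300
No arrangement into 7 stock rods stays within capacity, so 8 is optimal.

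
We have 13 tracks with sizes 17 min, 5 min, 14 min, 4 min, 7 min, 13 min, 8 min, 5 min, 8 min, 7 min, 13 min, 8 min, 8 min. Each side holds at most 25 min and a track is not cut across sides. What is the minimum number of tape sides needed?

5

Total = 17 + 14 + 13 + 13 + 8 + 8 + 8 + 8 + 7 + 7 + 5 + 5 + 4 = 117 min.
Lower bound: ⌈117/25⌉ = 5 tape sides.
A packing using 5 tape sides:
  side 1: 17 + 8 = 25
  side 2: 14 + 8 = 22
  side 3: 13 + 8 + 4 = 25
  side 4: 13 + 8 = 21
  side 5: 7 + 7 + 5 + 5 = 24
This matches the lower bound, so 5 is optimal.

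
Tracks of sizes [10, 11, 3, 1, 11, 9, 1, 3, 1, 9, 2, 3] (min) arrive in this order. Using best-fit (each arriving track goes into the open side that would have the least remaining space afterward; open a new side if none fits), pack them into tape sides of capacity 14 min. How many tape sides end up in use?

5

  10 → side 1 (new)  [load 10/14]
  11 → side 2 (new)  [load 11/14]
  3 → side 2  [load 14/14]
  1 → side 1  [load 11/14]
  11 → side 3 (new)  [load 11/14]
  9 → side 4 (new)  [load 9/14]
  1 → side 1  [load 12/14]
  3 → side 3  [load 14/14]
  1 → side 1  [load 13/14]
  9 → side 5 (new)  [load 9/14]
  2 → side 4  [load 11/14]
  3 → side 4  [load 14/14]
5 tape sides opened.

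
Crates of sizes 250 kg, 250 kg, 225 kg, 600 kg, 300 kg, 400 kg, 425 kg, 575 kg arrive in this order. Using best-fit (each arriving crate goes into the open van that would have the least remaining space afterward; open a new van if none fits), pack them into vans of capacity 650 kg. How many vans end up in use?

  250 → van 1 (new)  [load 250/650]
  250 → van 1  [load 500/650]
  225 → van 2 (new)  [load 225/650]
  600 → van 3 (new)  [load 600/650]
  300 → van 2  [load 525/650]
  400 → van 4 (new)  [load 400/650]
  425 → van 5 (new)  [load 425/650]
  575 → van 6 (new)  [load 575/650]
6 vans opened.

6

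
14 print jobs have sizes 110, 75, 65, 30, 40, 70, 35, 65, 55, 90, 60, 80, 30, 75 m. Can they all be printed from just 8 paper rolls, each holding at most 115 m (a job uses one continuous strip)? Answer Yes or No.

Total = 880 m; ⌈880/115⌉ = 8.
9 print jobs each exceed half the capacity and cannot share a roll, forcing at least 9 paper rolls.
At least 9 paper rolls are required, but only 8 are allowed.

No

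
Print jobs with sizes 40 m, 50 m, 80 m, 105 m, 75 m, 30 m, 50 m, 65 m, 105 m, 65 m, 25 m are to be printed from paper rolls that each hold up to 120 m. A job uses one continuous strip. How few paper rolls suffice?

7

Total = 105 + 105 + 80 + 75 + 65 + 65 + 50 + 50 + 40 + 30 + 25 = 690 m.
Lower bound: ⌈690/120⌉ = 6 paper rolls.
A packing using 7 paper rolls:
  roll 1: 105 = 105
  roll 2: 105 = 105
  roll 3: 80 + 40 = 120
  roll 4: 75 + 30 = 105
  roll 5: 65 + 50 = 115
  roll 6: 65 + 50 = 115
  roll 7: 25 = 25
No arrangement into 6 paper rolls stays within capacity, so 7 is optimal.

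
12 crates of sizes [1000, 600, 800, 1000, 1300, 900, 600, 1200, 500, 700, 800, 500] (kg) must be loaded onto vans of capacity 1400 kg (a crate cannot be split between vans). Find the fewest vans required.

8

Total = 1300 + 1200 + 1000 + 1000 + 900 + 800 + 800 + 700 + 600 + 600 + 500 + 500 = 9900 kg.
Lower bound: ⌈9900/1400⌉ = 8 vans.
A packing using 8 vans:
  van 1: 1300 = 1300
  van 2: 1200 = 1200
  van 3: 1000 = 1000
  van 4: 1000 = 1000
  van 5: 900 + 500 = 1400
  van 6: 800 + 600 = 1400
  van 7: 800 + 600 = 1400
  van 8: 700 + 500 = 1200
This matches the lower bound, so 8 is optimal.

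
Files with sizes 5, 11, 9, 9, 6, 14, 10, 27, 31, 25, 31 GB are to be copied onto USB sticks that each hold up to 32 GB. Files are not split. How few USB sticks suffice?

6

Total = 31 + 31 + 27 + 25 + 14 + 11 + 10 + 9 + 9 + 6 + 5 = 178 GB.
Lower bound: ⌈178/32⌉ = 6 USB sticks.
A packing using 6 USB sticks:
  USB stick 1: 31 = 31
  USB stick 2: 31 = 31
  USB stick 3: 27 + 5 = 32
  USB stick 4: 25 + 6 = 31
  USB stick 5: 14 + 11 = 25
  USB stick 6: 10 + 9 + 9 = 28
This matches the lower bound, so 6 is optimal.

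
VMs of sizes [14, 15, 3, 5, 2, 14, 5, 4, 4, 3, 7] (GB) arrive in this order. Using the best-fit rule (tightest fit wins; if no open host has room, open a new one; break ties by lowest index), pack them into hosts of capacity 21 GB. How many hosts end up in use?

4

  14 → host 1 (new)  [load 14/21]
  15 → host 2 (new)  [load 15/21]
  3 → host 2  [load 18/21]
  5 → host 1  [load 19/21]
  2 → host 1  [load 21/21]
  14 → host 3 (new)  [load 14/21]
  5 → host 3  [load 19/21]
  4 → host 4 (new)  [load 4/21]
  4 → host 4  [load 8/21]
  3 → host 2  [load 21/21]
  7 → host 4  [load 15/21]
4 hosts opened.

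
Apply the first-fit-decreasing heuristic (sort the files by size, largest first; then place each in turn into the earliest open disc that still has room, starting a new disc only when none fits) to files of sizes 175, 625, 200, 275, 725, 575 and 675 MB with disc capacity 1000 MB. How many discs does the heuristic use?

4

Sorted descending: 725, 675, 625, 575, 275, 200, 175.
  725 → disc 1 (new)  [load 725/1000]
  675 → disc 2 (new)  [load 675/1000]
  625 → disc 3 (new)  [load 625/1000]
  575 → disc 4 (new)  [load 575/1000]
  275 → disc 1  [load 1000/1000]
  200 → disc 2  [load 875/1000]
  175 → disc 3  [load 800/1000]
4 discs opened.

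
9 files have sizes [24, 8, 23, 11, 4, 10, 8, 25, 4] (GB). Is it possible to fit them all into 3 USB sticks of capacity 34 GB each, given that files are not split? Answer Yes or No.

Total = 117 GB; ⌈117/34⌉ = 4.
At least 4 USB sticks are required, but only 3 are allowed.

No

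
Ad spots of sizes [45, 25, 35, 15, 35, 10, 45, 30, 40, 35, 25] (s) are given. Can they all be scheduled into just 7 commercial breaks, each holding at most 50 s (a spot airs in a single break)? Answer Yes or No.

Total = 340 s; ⌈340/50⌉ = 7.
The bound of 7 does not rule out 7, but exhaustive search shows no assignment into 7 commercial breaks of capacity 50 s exists — the minimum is 8.

No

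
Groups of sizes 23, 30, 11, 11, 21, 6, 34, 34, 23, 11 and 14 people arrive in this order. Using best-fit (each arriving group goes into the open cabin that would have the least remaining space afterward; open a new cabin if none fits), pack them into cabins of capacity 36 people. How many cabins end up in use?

  23 → cabin 1 (new)  [load 23/36]
  30 → cabin 2 (new)  [load 30/36]
  11 → cabin 1  [load 34/36]
  11 → cabin 3 (new)  [load 11/36]
  21 → cabin 3  [load 32/36]
  6 → cabin 2  [load 36/36]
  34 → cabin 4 (new)  [load 34/36]
  34 → cabin 5 (new)  [load 34/36]
  23 → cabin 6 (new)  [load 23/36]
  11 → cabin 6  [load 34/36]
  14 → cabin 7 (new)  [load 14/36]
7 cabins opened.

7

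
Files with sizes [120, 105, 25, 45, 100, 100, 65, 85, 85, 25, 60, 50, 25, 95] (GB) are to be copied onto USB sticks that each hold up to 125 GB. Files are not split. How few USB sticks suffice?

Total = 120 + 105 + 100 + 100 + 95 + 85 + 85 + 65 + 60 + 50 + 45 + 25 + 25 + 25 = 985 GB.
Lower bound: ⌈985/125⌉ = 8 USB sticks.
A packing using 9 USB sticks:
  USB stick 1: 120 = 120
  USB stick 2: 105 = 105
  USB stick 3: 100 + 25 = 125
  USB stick 4: 100 + 25 = 125
  USB stick 5: 95 + 25 = 120
  USB stick 6: 85 = 85
  USB stick 7: 85 = 85
  USB stick 8: 65 + 60 = 125
  USB stick 9: 50 + 45 = 95
No arrangement into 8 USB sticks stays within capacity, so 9 is optimal.

9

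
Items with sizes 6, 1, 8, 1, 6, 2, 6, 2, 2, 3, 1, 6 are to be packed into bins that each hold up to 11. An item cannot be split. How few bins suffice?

Total = 8 + 6 + 6 + 6 + 6 + 3 + 2 + 2 + 2 + 1 + 1 + 1 = 44.
Lower bound: ⌈44/11⌉ = 4 bins.
Also, 5 items each exceed 11/2, and no two of those can share a bin, so at least 5 bins are needed.
A packing using 5 bins:
  bin 1: 8 + 3 = 11
  bin 2: 6 + 2 + 2 + 1 = 11
  bin 3: 6 + 2 + 1 + 1 = 10
  bin 4: 6 = 6
  bin 5: 6 = 6
This matches the lower bound, so 5 is optimal.

5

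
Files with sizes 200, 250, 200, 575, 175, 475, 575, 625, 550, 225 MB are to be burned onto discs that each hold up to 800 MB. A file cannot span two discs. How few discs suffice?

Total = 625 + 575 + 575 + 550 + 475 + 250 + 225 + 200 + 200 + 175 = 3850 MB.
Lower bound: ⌈3850/800⌉ = 5 discs.
A packing using 5 discs:
  disc 1: 625 + 175 = 800
  disc 2: 575 + 225 = 800
  disc 3: 575 + 200 = 775
  disc 4: 550 + 250 = 800
  disc 5: 475 + 200 = 675
This matches the lower bound, so 5 is optimal.

5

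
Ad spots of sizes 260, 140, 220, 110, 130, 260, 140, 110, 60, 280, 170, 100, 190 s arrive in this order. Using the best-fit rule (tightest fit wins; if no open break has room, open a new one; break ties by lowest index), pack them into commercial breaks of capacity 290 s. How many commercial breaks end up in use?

8

  260 → break 1 (new)  [load 260/290]
  140 → break 2 (new)  [load 140/290]
  220 → break 3 (new)  [load 220/290]
  110 → break 2  [load 250/290]
  130 → break 4 (new)  [load 130/290]
  260 → break 5 (new)  [load 260/290]
  140 → break 4  [load 270/290]
  110 → break 6 (new)  [load 110/290]
  60 → break 3  [load 280/290]
  280 → break 7 (new)  [load 280/290]
  170 → break 6  [load 280/290]
  100 → break 8 (new)  [load 100/290]
  190 → break 8  [load 290/290]
8 commercial breaks opened.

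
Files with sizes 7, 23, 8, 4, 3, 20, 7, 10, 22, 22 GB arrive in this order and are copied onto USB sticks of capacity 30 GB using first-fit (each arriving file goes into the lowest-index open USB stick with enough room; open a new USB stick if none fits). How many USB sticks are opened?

5

  7 → USB stick 1 (new)  [load 7/30]
  23 → USB stick 1  [load 30/30]
  8 → USB stick 2 (new)  [load 8/30]
  4 → USB stick 2  [load 12/30]
  3 → USB stick 2  [load 15/30]
  20 → USB stick 3 (new)  [load 20/30]
  7 → USB stick 2  [load 22/30]
  10 → USB stick 3  [load 30/30]
  22 → USB stick 4 (new)  [load 22/30]
  22 → USB stick 5 (new)  [load 22/30]
5 USB sticks opened.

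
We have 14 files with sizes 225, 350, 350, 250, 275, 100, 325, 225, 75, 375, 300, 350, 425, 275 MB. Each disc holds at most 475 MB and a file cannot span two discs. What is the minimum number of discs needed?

11

Total = 425 + 375 + 350 + 350 + 350 + 325 + 300 + 275 + 275 + 250 + 225 + 225 + 100 + 75 = 3900 MB.
Lower bound: ⌈3900/475⌉ = 9 discs.
Also, 10 files each exceed 475/2 MB, and no two of those can share a disc, so at least 10 discs are needed.
A packing using 11 discs:
  disc 1: 425 = 425
  disc 2: 375 + 100 = 475
  disc 3: 350 + 75 = 425
  disc 4: 350 = 350
  disc 5: 350 = 350
  disc 6: 325 = 325
  disc 7: 300 = 300
  disc 8: 275 = 275
  disc 9: 275 = 275
  disc 10: 250 + 225 = 475
  disc 11: 225 = 225
No arrangement into 10 discs stays within capacity, so 11 is optimal.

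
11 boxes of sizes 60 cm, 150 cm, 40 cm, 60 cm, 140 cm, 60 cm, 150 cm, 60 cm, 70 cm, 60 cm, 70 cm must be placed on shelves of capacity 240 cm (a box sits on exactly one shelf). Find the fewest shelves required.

4

Total = 150 + 150 + 140 + 70 + 70 + 60 + 60 + 60 + 60 + 60 + 40 = 920 cm.
Lower bound: ⌈920/240⌉ = 4 shelves.
A packing using 4 shelves:
  shelf 1: 150 + 70 = 220
  shelf 2: 150 + 70 = 220
  shelf 3: 140 + 60 + 40 = 240
  shelf 4: 60 + 60 + 60 + 60 = 240
This matches the lower bound, so 4 is optimal.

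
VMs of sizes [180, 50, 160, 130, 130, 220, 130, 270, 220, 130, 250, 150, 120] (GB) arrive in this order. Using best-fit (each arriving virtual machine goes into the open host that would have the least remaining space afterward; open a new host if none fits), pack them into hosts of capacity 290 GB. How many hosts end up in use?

  180 → host 1 (new)  [load 180/290]
  50 → host 1  [load 230/290]
  160 → host 2 (new)  [load 160/290]
  130 → host 2  [load 290/290]
  130 → host 3 (new)  [load 130/290]
  220 → host 4 (new)  [load 220/290]
  130 → host 3  [load 260/290]
  270 → host 5 (new)  [load 270/290]
  220 → host 6 (new)  [load 220/290]
  130 → host 7 (new)  [load 130/290]
  250 → host 8 (new)  [load 250/290]
  150 → host 7  [load 280/290]
  120 → host 9 (new)  [load 120/290]
9 hosts opened.

9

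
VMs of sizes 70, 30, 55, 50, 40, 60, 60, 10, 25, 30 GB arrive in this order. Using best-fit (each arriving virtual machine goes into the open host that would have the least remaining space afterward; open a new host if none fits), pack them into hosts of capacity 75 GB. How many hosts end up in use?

7

  70 → host 1 (new)  [load 70/75]
  30 → host 2 (new)  [load 30/75]
  55 → host 3 (new)  [load 55/75]
  50 → host 4 (new)  [load 50/75]
  40 → host 2  [load 70/75]
  60 → host 5 (new)  [load 60/75]
  60 → host 6 (new)  [load 60/75]
  10 → host 5  [load 70/75]
  25 → host 4  [load 75/75]
  30 → host 7 (new)  [load 30/75]
7 hosts opened.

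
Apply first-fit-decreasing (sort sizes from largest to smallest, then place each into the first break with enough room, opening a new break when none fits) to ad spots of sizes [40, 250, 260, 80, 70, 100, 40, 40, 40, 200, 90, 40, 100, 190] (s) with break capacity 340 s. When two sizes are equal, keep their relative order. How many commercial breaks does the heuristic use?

Sorted descending: 260, 250, 200, 190, 100, 100, 90, 80, 70, 40, 40, 40, 40, 40.
  260 → break 1 (new)  [load 260/340]
  250 → break 2 (new)  [load 250/340]
  200 → break 3 (new)  [load 200/340]
  190 → break 4 (new)  [load 190/340]
  100 → break 3  [load 300/340]
  100 → break 4  [load 290/340]
  90 → break 2  [load 340/340]
  80 → break 1  [load 340/340]
  70 → break 5 (new)  [load 70/340]
  40 → break 3  [load 340/340]
  40 → break 4  [load 330/340]
  40 → break 5  [load 110/340]
  40 → break 5  [load 150/340]
  40 → break 5  [load 190/340]
5 commercial breaks opened.

5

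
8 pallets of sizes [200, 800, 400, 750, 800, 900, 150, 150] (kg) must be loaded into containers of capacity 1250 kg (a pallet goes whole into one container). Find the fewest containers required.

Total = 900 + 800 + 800 + 750 + 400 + 200 + 150 + 150 = 4150 kg.
Lower bound: ⌈4150/1250⌉ = 4 containers.
A packing using 4 containers:
  container 1: 900 + 200 + 150 = 1250
  container 2: 800 + 400 = 1200
  container 3: 800 + 150 = 950
  container 4: 750 = 750
This matches the lower bound, so 4 is optimal.

4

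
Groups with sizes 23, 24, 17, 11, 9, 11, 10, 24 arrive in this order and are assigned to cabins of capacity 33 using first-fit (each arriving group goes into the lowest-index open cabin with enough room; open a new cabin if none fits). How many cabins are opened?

5

  23 → cabin 1 (new)  [load 23/33]
  24 → cabin 2 (new)  [load 24/33]
  17 → cabin 3 (new)  [load 17/33]
  11 → cabin 3  [load 28/33]
  9 → cabin 1  [load 32/33]
  11 → cabin 4 (new)  [load 11/33]
  10 → cabin 4  [load 21/33]
  24 → cabin 5 (new)  [load 24/33]
5 cabins opened.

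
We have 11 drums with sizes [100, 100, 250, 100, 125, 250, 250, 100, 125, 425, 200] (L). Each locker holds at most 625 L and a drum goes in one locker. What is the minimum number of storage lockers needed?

4

Total = 425 + 250 + 250 + 250 + 200 + 125 + 125 + 100 + 100 + 100 + 100 = 2025 L.
Lower bound: ⌈2025/625⌉ = 4 storage lockers.
A packing using 4 storage lockers:
  locker 1: 425 + 200 = 625
  locker 2: 250 + 250 + 125 = 625
  locker 3: 250 + 125 + 100 + 100 = 575
  locker 4: 100 + 100 = 200
This matches the lower bound, so 4 is optimal.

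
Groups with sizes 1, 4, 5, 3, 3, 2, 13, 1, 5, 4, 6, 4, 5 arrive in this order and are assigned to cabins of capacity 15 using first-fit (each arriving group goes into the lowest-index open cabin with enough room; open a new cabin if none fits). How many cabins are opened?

4

  1 → cabin 1 (new)  [load 1/15]
  4 → cabin 1  [load 5/15]
  5 → cabin 1  [load 10/15]
  3 → cabin 1  [load 13/15]
  3 → cabin 2 (new)  [load 3/15]
  2 → cabin 1  [load 15/15]
  13 → cabin 3 (new)  [load 13/15]
  1 → cabin 2  [load 4/15]
  5 → cabin 2  [load 9/15]
  4 → cabin 2  [load 13/15]
  6 → cabin 4 (new)  [load 6/15]
  4 → cabin 4  [load 10/15]
  5 → cabin 4  [load 15/15]
4 cabins opened.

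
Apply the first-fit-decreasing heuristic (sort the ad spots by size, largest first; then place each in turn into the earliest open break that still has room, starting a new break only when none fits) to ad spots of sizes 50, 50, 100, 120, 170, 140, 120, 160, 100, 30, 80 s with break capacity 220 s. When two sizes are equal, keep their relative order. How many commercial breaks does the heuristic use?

Sorted descending: 170, 160, 140, 120, 120, 100, 100, 80, 50, 50, 30.
  170 → break 1 (new)  [load 170/220]
  160 → break 2 (new)  [load 160/220]
  140 → break 3 (new)  [load 140/220]
  120 → break 4 (new)  [load 120/220]
  120 → break 5 (new)  [load 120/220]
  100 → break 4  [load 220/220]
  100 → break 5  [load 220/220]
  80 → break 3  [load 220/220]
  50 → break 1  [load 220/220]
  50 → break 2  [load 210/220]
  30 → break 6 (new)  [load 30/220]
6 commercial breaks opened.

6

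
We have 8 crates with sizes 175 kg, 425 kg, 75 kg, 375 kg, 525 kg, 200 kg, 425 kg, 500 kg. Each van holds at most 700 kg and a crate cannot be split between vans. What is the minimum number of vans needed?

5

Total = 525 + 500 + 425 + 425 + 375 + 200 + 175 + 75 = 2700 kg.
Lower bound: ⌈2700/700⌉ = 4 vans.
Also, 5 crates each exceed 350 kg, and no two of those can share a van, so at least 5 vans are needed.
A packing using 5 vans:
  van 1: 525 + 175 = 700
  van 2: 500 + 200 = 700
  van 3: 425 + 75 = 500
  van 4: 425 = 425
  van 5: 375 = 375
This matches the lower bound, so 5 is optimal.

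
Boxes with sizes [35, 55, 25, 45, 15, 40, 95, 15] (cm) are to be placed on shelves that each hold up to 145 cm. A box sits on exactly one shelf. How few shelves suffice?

Total = 95 + 55 + 45 + 40 + 35 + 25 + 15 + 15 = 325 cm.
Lower bound: ⌈325/145⌉ = 3 shelves.
A packing using 3 shelves:
  shelf 1: 95 + 45 = 140
  shelf 2: 55 + 40 + 35 + 15 = 145
  shelf 3: 25 + 15 = 40
This matches the lower bound, so 3 is optimal.

3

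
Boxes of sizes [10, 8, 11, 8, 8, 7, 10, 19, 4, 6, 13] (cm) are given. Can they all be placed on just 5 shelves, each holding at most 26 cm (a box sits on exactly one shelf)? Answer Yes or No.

A valid assignment using 5 shelves:
  shelf 1: 19 + 7 = 26
  shelf 2: 13 + 11 = 24
  shelf 3: 10 + 10 + 6 = 26
  shelf 4: 8 + 8 + 8 = 24
  shelf 5: 4 = 4
Every load is within 26 cm, so 5 shelves suffice.

Yes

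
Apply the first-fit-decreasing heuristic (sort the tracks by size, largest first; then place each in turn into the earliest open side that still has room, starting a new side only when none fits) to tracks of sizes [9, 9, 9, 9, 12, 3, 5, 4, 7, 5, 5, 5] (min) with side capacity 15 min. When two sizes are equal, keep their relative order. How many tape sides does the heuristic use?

Sorted descending: 12, 9, 9, 9, 9, 7, 5, 5, 5, 5, 4, 3.
  12 → side 1 (new)  [load 12/15]
  9 → side 2 (new)  [load 9/15]
  9 → side 3 (new)  [load 9/15]
  9 → side 4 (new)  [load 9/15]
  9 → side 5 (new)  [load 9/15]
  7 → side 6 (new)  [load 7/15]
  5 → side 2  [load 14/15]
  5 → side 3  [load 14/15]
  5 → side 4  [load 14/15]
  5 → side 5  [load 14/15]
  4 → side 6  [load 11/15]
  3 → side 1  [load 15/15]
6 tape sides opened.

6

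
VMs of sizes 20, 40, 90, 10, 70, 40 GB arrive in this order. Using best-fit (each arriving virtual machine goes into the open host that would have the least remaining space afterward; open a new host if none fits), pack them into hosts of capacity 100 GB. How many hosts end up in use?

  20 → host 1 (new)  [load 20/100]
  40 → host 1  [load 60/100]
  90 → host 2 (new)  [load 90/100]
  10 → host 2  [load 100/100]
  70 → host 3 (new)  [load 70/100]
  40 → host 1  [load 100/100]
3 hosts opened.

3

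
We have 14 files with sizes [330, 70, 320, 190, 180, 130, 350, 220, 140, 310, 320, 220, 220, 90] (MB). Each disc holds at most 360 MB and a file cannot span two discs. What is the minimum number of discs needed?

Total = 350 + 330 + 320 + 320 + 310 + 220 + 220 + 220 + 190 + 180 + 140 + 130 + 90 + 70 = 3090 MB.
Lower bound: ⌈3090/360⌉ = 9 discs.
A packing using 10 discs:
  disc 1: 350 = 350
  disc 2: 330 = 330
  disc 3: 320 = 320
  disc 4: 320 = 320
  disc 5: 310 = 310
  disc 6: 220 + 140 = 360
  disc 7: 220 + 130 = 350
  disc 8: 220 + 90 = 310
  disc 9: 190 + 70 = 260
  disc 10: 180 = 180
No arrangement into 9 discs stays within capacity, so 10 is optimal.

10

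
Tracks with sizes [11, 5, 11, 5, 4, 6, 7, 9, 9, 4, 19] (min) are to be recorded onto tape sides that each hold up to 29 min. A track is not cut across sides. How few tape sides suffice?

4

Total = 19 + 11 + 11 + 9 + 9 + 7 + 6 + 5 + 5 + 4 + 4 = 90 min.
Lower bound: ⌈90/29⌉ = 4 tape sides.
A packing using 4 tape sides:
  side 1: 19 + 9 = 28
  side 2: 11 + 11 + 7 = 29
  side 3: 9 + 6 + 5 + 5 + 4 = 29
  side 4: 4 = 4
This matches the lower bound, so 4 is optimal.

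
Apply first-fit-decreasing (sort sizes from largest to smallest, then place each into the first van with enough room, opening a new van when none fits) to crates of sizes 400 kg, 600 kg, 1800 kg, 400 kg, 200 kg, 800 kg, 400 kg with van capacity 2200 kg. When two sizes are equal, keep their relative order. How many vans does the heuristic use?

3

Sorted descending: 1800, 800, 600, 400, 400, 400, 200.
  1800 → van 1 (new)  [load 1800/2200]
  800 → van 2 (new)  [load 800/2200]
  600 → van 2  [load 1400/2200]
  400 → van 1  [load 2200/2200]
  400 → van 2  [load 1800/2200]
  400 → van 2  [load 2200/2200]
  200 → van 3 (new)  [load 200/2200]
3 vans opened.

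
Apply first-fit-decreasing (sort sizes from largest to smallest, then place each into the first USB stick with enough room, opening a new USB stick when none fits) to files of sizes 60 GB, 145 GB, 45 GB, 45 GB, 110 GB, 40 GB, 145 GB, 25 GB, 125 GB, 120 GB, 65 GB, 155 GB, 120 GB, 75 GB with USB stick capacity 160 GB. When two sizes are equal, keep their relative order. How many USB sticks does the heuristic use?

9

Sorted descending: 155, 145, 145, 125, 120, 120, 110, 75, 65, 60, 45, 45, 40, 25.
  155 → USB stick 1 (new)  [load 155/160]
  145 → USB stick 2 (new)  [load 145/160]
  145 → USB stick 3 (new)  [load 145/160]
  125 → USB stick 4 (new)  [load 125/160]
  120 → USB stick 5 (new)  [load 120/160]
  120 → USB stick 6 (new)  [load 120/160]
  110 → USB stick 7 (new)  [load 110/160]
  75 → USB stick 8 (new)  [load 75/160]
  65 → USB stick 8  [load 140/160]
  60 → USB stick 9 (new)  [load 60/160]
  45 → USB stick 7  [load 155/160]
  45 → USB stick 9  [load 105/160]
  40 → USB stick 5  [load 160/160]
  25 → USB stick 4  [load 150/160]
9 USB sticks opened.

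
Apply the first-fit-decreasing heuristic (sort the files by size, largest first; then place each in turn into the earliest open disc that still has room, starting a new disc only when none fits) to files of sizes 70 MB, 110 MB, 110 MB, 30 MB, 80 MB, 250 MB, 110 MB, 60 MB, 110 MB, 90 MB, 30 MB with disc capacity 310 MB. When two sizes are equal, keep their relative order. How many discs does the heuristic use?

4

Sorted descending: 250, 110, 110, 110, 110, 90, 80, 70, 60, 30, 30.
  250 → disc 1 (new)  [load 250/310]
  110 → disc 2 (new)  [load 110/310]
  110 → disc 2  [load 220/310]
  110 → disc 3 (new)  [load 110/310]
  110 → disc 3  [load 220/310]
  90 → disc 2  [load 310/310]
  80 → disc 3  [load 300/310]
  70 → disc 4 (new)  [load 70/310]
  60 → disc 1  [load 310/310]
  30 → disc 4  [load 100/310]
  30 → disc 4  [load 130/310]
4 discs opened.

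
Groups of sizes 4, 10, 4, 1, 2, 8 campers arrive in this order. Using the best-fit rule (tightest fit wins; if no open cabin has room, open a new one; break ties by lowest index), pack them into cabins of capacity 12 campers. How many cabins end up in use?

3

  4 → cabin 1 (new)  [load 4/12]
  10 → cabin 2 (new)  [load 10/12]
  4 → cabin 1  [load 8/12]
  1 → cabin 2  [load 11/12]
  2 → cabin 1  [load 10/12]
  8 → cabin 3 (new)  [load 8/12]
3 cabins opened.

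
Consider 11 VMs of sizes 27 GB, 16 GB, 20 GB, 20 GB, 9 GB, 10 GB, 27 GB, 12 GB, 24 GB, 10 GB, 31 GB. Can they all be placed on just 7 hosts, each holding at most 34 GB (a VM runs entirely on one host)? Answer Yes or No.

A valid assignment using 7 hosts:
  host 1: 31 = 31
  host 2: 27 = 27
  host 3: 27 = 27
  host 4: 24 + 10 = 34
  host 5: 20 + 12 = 32
  host 6: 20 + 10 = 30
  host 7: 16 + 9 = 25
Every load is within 34 GB, so 7 hosts suffice.

Yes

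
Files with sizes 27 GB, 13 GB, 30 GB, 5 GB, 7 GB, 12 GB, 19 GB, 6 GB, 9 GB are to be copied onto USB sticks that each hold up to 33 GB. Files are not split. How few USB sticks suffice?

Total = 30 + 27 + 19 + 13 + 12 + 9 + 7 + 6 + 5 = 128 GB.
Lower bound: ⌈128/33⌉ = 4 USB sticks.
A packing using 4 USB sticks:
  USB stick 1: 30 = 30
  USB stick 2: 27 + 6 = 33
  USB stick 3: 19 + 13 = 32
  USB stick 4: 12 + 9 + 7 + 5 = 33
This matches the lower bound, so 4 is optimal.

4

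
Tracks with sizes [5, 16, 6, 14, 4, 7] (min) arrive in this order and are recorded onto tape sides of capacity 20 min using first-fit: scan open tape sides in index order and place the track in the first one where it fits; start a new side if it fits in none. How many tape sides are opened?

4

  5 → side 1 (new)  [load 5/20]
  16 → side 2 (new)  [load 16/20]
  6 → side 1  [load 11/20]
  14 → side 3 (new)  [load 14/20]
  4 → side 1  [load 15/20]
  7 → side 4 (new)  [load 7/20]
4 tape sides opened.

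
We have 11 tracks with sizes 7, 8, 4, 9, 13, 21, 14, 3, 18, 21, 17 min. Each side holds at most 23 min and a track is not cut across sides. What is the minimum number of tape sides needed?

Total = 21 + 21 + 18 + 17 + 14 + 13 + 9 + 8 + 7 + 4 + 3 = 135 min.
Lower bound: ⌈135/23⌉ = 6 tape sides.
A packing using 7 tape sides:
  side 1: 21 = 21
  side 2: 21 = 21
  side 3: 18 + 4 = 22
  side 4: 17 + 3 = 20
  side 5: 14 + 9 = 23
  side 6: 13 + 8 = 21
  side 7: 7 = 7
No arrangement into 6 tape sides stays within capacity, so 7 is optimal.

7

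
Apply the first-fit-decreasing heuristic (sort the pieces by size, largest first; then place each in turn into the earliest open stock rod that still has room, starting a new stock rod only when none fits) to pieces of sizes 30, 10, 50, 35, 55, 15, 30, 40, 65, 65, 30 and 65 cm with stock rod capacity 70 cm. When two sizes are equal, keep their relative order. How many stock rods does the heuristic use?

8

Sorted descending: 65, 65, 65, 55, 50, 40, 35, 30, 30, 30, 15, 10.
  65 → stock rod 1 (new)  [load 65/70]
  65 → stock rod 2 (new)  [load 65/70]
  65 → stock rod 3 (new)  [load 65/70]
  55 → stock rod 4 (new)  [load 55/70]
  50 → stock rod 5 (new)  [load 50/70]
  40 → stock rod 6 (new)  [load 40/70]
  35 → stock rod 7 (new)  [load 35/70]
  30 → stock rod 6  [load 70/70]
  30 → stock rod 7  [load 65/70]
  30 → stock rod 8 (new)  [load 30/70]
  15 → stock rod 4  [load 70/70]
  10 → stock rod 5  [load 60/70]
8 stock rods opened.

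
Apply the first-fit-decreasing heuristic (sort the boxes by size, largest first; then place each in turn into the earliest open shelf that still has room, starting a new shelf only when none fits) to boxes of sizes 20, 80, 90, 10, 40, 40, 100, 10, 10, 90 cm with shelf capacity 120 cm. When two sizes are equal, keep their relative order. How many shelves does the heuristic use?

Sorted descending: 100, 90, 90, 80, 40, 40, 20, 10, 10, 10.
  100 → shelf 1 (new)  [load 100/120]
  90 → shelf 2 (new)  [load 90/120]
  90 → shelf 3 (new)  [load 90/120]
  80 → shelf 4 (new)  [load 80/120]
  40 → shelf 4  [load 120/120]
  40 → shelf 5 (new)  [load 40/120]
  20 → shelf 1  [load 120/120]
  10 → shelf 2  [load 100/120]
  10 → shelf 2  [load 110/120]
  10 → shelf 2  [load 120/120]
5 shelves opened.

5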